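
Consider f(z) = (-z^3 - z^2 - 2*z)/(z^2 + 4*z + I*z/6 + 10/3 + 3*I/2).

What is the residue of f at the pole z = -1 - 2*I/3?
Write f(z) = P(z)/Q(z) with P(z) = -z^3 - z^2 - 2*z and Q(z) = z^2 + 4*z + I*z/6 + 10/3 + 3*I/2.
The denominator factors as Q(z) = (z + 3 - I/2)*(z + 1 + 2*I/3), so z = -1 - 2*I/3 is a simple zero of Q and P is analytic there; z = -1 - 2*I/3 is therefore a simple pole and
  Res(f, z₀) = P(z₀)/Q'(z₀).

Q'(z) = 2*z + 4 + I/6, so Q'(-1 - 2*I/3) = 2 - 7*I/6.
P(-1 - 2*I/3) = 10/9 + 46*I/27.

Res(f, -1 - 2*I/3) = (10/9 + 46*I/27)/(2 - 7*I/6) = 76/1737 + 508*I/579

Final answer: 76/1737 + 508*I/579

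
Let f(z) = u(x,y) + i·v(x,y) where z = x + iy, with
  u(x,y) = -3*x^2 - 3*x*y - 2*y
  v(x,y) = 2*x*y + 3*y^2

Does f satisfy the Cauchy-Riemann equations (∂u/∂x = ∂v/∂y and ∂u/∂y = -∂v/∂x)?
∂u/∂x = -6*x - 3*y
∂v/∂y = 2*x + 6*y
∂u/∂y = -3*x - 2
∂v/∂x = 2*y
∂u/∂x ≠ ∂v/∂y and ∂u/∂y ≠ -∂v/∂x; the Cauchy-Riemann equations are not satisfied, so f is not analytic.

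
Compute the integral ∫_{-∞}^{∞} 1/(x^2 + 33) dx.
Let f(z) = 1/(z^2 + 33). The denominator has no real zeros and deg Q - deg P = 2 ≥ 2, so the integral of f over the upper semicircle |z| = R tends to 0 as R → ∞. Closing the contour in the upper half-plane,
  ∫_{-∞}^{∞} f(x) dx = 2πi · Σ Res(f, z_k)  over the poles with Im z_k > 0.

Zeros of the denominator: z^2 + 33 = 0 gives z = ±sqrt(33)*I.
Upper half-plane: z = sqrt(33)*I (simple).

Each pole is a simple zero of Q(z) = z^2 + 33, so Res(f, z₀) = P(z₀)/Q'(z₀) with P(z) = 1, Q'(z) = 2*z:
  Res(f, sqrt(33)*I) = (1)/(2*sqrt(33)*I) = -sqrt(33)*I/66

∫_{-∞}^{∞} f(x) dx = 2πi · (-sqrt(33)*I/66) = sqrt(33)*pi/33

Final answer: sqrt(33)*pi/33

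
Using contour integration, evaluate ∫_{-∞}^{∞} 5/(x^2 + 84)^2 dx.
5*sqrt(21)*pi/7056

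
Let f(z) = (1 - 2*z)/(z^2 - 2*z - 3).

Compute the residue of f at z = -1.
Write f(z) = P(z)/Q(z) with P(z) = 1 - 2*z and Q(z) = z^2 - 2*z - 3.
The denominator factors as Q(z) = (z - 3)*(z + 1), so z = -1 is a simple zero of Q and P is analytic there; z = -1 is therefore a simple pole and
  Res(f, z₀) = P(z₀)/Q'(z₀).

Q'(z) = 2*z - 2, so Q'(-1) = -4.
P(-1) = 3.

Res(f, -1) = (3)/(-4) = -3/4

Final answer: -3/4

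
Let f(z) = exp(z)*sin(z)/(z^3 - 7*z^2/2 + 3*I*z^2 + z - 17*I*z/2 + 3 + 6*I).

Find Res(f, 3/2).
Write f(z) = P(z)/Q(z) with P(z) = exp(z)*sin(z) and Q(z) = z^3 - 7*z^2/2 + 3*I*z^2 + z - 17*I*z/2 + 3 + 6*I.
The denominator factors as Q(z) = (z + 2*I)*(z - 2 + I)*(z - 3/2), so z = 3/2 is a simple zero of Q and P is analytic there; z = 3/2 is therefore a simple pole and
  Res(f, z₀) = P(z₀)/Q'(z₀).

Q'(z) = 3*z^2 - 7*z + 6*I*z + 1 - 17*I/2, so Q'(3/2) = -11/4 + I/2.
P(3/2) = exp(3/2)*sin(3/2).

Res(f, 3/2) = (exp(3/2)*sin(3/2))/(-11/4 + I/2) = (-44/125 - 8*I/125)*exp(3/2)*sin(3/2)

Final answer: (-44/125 - 8*I/125)*exp(3/2)*sin(3/2)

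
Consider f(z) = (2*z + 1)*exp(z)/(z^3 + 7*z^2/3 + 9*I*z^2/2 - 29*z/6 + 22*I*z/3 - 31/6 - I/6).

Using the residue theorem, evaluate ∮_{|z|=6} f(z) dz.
By the residue theorem, ∮_C f(z) dz = 2πi · (sum of the residues of f at the poles inside |z| = 6).

The denominator factors as (z + 1 + I)*(z + 1 + 3*I/2)*(z + 1/3 + 2*I), so the singularities of f are simple poles at z = -1 - I, z = -1 - 3*I/2, z = -1/3 - 2*I.
  |-1 - I|² = 2 < 36 = 6², so this pole is inside the contour.
  |-1 - 3*I/2|² = 13/4 < 36 = 6², so this pole is inside the contour.
  |-1/3 - 2*I|² = 37/9 < 36 = 6², so this pole is inside the contour.

With P(z) = (2*z + 1)*exp(z) and Q(z) = z^3 + 7*z^2/3 + 9*I*z^2/2 - 29*z/6 + 22*I*z/3 - 31/6 - I/6, each pole is simple, so Res(f, z₀) = P(z₀)/Q'(z₀) with Q'(z) = 3*z^2 + 14*z/3 + 9*I*z - 29/6 + 22*I/3.
  Res(f, -1 - I) = P(-1 - I)/Q'(-1 - I) = ((-1 - 2*I)*exp(-1 - I))/(-1/2 - I/3) = (42/13 + 24*I/13)*exp(-1 - I)
  Res(f, -1 - 3*I/2) = P(-1 - 3*I/2)/Q'(-1 - 3*I/2) = ((-1 - 3*I)*exp(-1 - 3*I/2))/(1/4 + I/3) = (-36/5 - 12*I/5)*exp(-1 - 3*I/2)
  Res(f, -1/3 - 2*I) = P(-1/3 - 2*I)/Q'(-1/3 - 2*I) = ((1/3 - 4*I)*exp(-1/3 - 2*I))/(-1/18 - I) = (258/65 + 36*I/65)*exp(-1/3 - 2*I)

Sum of residues inside C: (258/65 + 36*I/65)*exp(-1/3 - 2*I) + (42/13 + 24*I/13)*exp(-1 - I) + (-36/5 - 12*I/5)*exp(-1 - 3*I/2)
∮_C f(z) dz = 2πi · ((258/65 + 36*I/65)*exp(-1/3 - 2*I) + (42/13 + 24*I/13)*exp(-1 - I) + (-36/5 - 12*I/5)*exp(-1 - 3*I/2)) = pi*(24/5 - 72*I/5)*exp(-1 - 3*I/2) + pi*(-72/65 + 516*I/65)*exp(-1/3 - 2*I) + pi*(-48/13 + 84*I/13)*exp(-1 - I)

Final answer: pi*(24/5 - 72*I/5)*exp(-1 - 3*I/2) + pi*(-72/65 + 516*I/65)*exp(-1/3 - 2*I) + pi*(-48/13 + 84*I/13)*exp(-1 - I)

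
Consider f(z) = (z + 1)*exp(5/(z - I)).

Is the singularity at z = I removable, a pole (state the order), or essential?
Let u = z - I. Then
  e^(5/u) = Σ_{k≥0} (5)^k/(k!·u^k) = 1 + 5/u + 25/(2*u^2) + 125/(6*u^3) + ...
which has infinitely many negative powers of u, so exp(5/(z - I)) has an essential singularity at z = I.
The extra factor z + 1 is a nonzero polynomial; if the product had at most a pole at z = I, dividing by that polynomial would leave exp(5/(z - I)) with at most a pole too — contradiction. (Equivalently, the product's Laurent series still has infinitely many negative powers.)
So the singularity is essential.

Final answer: essential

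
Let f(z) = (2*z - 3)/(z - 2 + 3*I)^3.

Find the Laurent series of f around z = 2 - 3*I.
(1 - 6*I)/(z - 2 + 3*I)^3 + 2/(z - 2 + 3*I)^2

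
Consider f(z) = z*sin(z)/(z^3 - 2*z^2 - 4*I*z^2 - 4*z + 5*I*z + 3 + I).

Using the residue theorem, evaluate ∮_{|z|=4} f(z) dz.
By the residue theorem, ∮_C f(z) dz = 2πi · (sum of the residues of f at the poles inside |z| = 4).

The denominator factors as (z - I)*(z - 1 - 2*I)*(z - 1 - I), so the singularities of f are simple poles at z = I, z = 1 + 2*I, z = 1 + I.
  |I|² = 1 < 16 = 4², so this pole is inside the contour.
  |1 + 2*I|² = 5 < 16 = 4², so this pole is inside the contour.
  |1 + I|² = 2 < 16 = 4², so this pole is inside the contour.

With P(z) = z*sin(z) and Q(z) = z^3 - 2*z^2 - 4*I*z^2 - 4*z + 5*I*z + 3 + I, each pole is simple, so Res(f, z₀) = P(z₀)/Q'(z₀) with Q'(z) = 3*z^2 - 4*z - 8*I*z - 4 + 5*I.
  Res(f, I) = P(I)/Q'(I) = (-sinh(1))/(1 + I) = (-1/2 + I/2)*sinh(1)
  Res(f, 1 + 2*I) = P(1 + 2*I)/Q'(1 + 2*I) = ((1 + 2*I)*sin(1 + 2*I))/(-1 + I) = (1/2 - 3*I/2)*sin(1 + 2*I)
  Res(f, 1 + I) = P(1 + I)/Q'(1 + I) = ((1 + I)*sin(1 + I))/(-I) = (-1 + I)*sin(1 + I)

Sum of residues inside C: (1/2 - 3*I/2)*sin(1 + 2*I) + (-1/2 + I/2)*sinh(1) + (-1 + I)*sin(1 + I)
∮_C f(z) dz = 2πi · ((1/2 - 3*I/2)*sin(1 + 2*I) + (-1/2 + I/2)*sinh(1) + (-1 + I)*sin(1 + I)) = pi*(-2 - 2*I)*sin(1 + I) + pi*(-1 - I)*sinh(1) + pi*(3 + I)*sin(1 + 2*I)

Final answer: pi*(-2 - 2*I)*sin(1 + I) + pi*(-1 - I)*sinh(1) + pi*(3 + I)*sin(1 + 2*I)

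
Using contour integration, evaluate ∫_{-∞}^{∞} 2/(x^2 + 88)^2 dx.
Let f(z) = 2/(z^2 + 88)^2. The denominator has no real zeros and deg Q - deg P = 4 ≥ 2, so the integral of f over the upper semicircle |z| = R tends to 0 as R → ∞. Closing the contour in the upper half-plane,
  ∫_{-∞}^{∞} f(x) dx = 2πi · Σ Res(f, z_k)  over the poles with Im z_k > 0.

Zeros of the denominator: z^2 + 88 = 0 gives z = ±2*sqrt(22)*I.
Upper half-plane: z = 2*sqrt(22)*I (a pole of order 2).

Write f(z) = g(z)/(z - 2*sqrt(22)*I)^2 with g(z) = 2/(z + 2*sqrt(22)*I)^2. For a double pole, Res(f, z₀) = g'(z₀):
  g'(z) = -4/(z + 2*sqrt(22)*I)^3
  Res(f, 2*sqrt(22)*I) = g'(2*sqrt(22)*I) = -sqrt(22)*I/7744

∫_{-∞}^{∞} f(x) dx = 2πi · (-sqrt(22)*I/7744) = sqrt(22)*pi/3872

Final answer: sqrt(22)*pi/3872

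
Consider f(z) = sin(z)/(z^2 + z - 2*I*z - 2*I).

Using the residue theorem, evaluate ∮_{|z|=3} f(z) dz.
By the residue theorem, ∮_C f(z) dz = 2πi · (sum of the residues of f at the poles inside |z| = 3).

The denominator factors as (z - 2*I)*(z + 1), so the singularities of f are simple poles at z = 2*I, z = -1.
  |2*I|² = 4 < 9 = 3², so this pole is inside the contour.
  |-1|² = 1 < 9 = 3², so this pole is inside the contour.

With P(z) = sin(z) and Q(z) = z^2 + z - 2*I*z - 2*I, each pole is simple, so Res(f, z₀) = P(z₀)/Q'(z₀) with Q'(z) = 2*z + 1 - 2*I.
  Res(f, 2*I) = P(2*I)/Q'(2*I) = (I*sinh(2))/(1 + 2*I) = (2/5 + I/5)*sinh(2)
  Res(f, -1) = P(-1)/Q'(-1) = (-sin(1))/(-1 - 2*I) = (1/5 - 2*I/5)*sin(1)

Sum of residues inside C: (1/5 - 2*I/5)*sin(1) + (2/5 + I/5)*sinh(2)
∮_C f(z) dz = 2πi · ((1/5 - 2*I/5)*sin(1) + (2/5 + I/5)*sinh(2)) = pi*(4/5 + 2*I/5)*sin(1) + pi*(-2/5 + 4*I/5)*sinh(2)

Final answer: pi*(4/5 + 2*I/5)*sin(1) + pi*(-2/5 + 4*I/5)*sinh(2)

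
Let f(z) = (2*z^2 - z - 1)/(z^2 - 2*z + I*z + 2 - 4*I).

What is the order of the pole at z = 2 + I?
Factor the denominator:
  z^2 - 2*z + I*z + 2 - 4*I = (z - 2 - I)*(z + 2*I)

The numerator P(z) = 2*z^2 - z - 1 has P(2 + I) = 3 + 7*I ≠ 0, so no factor of (z - 2 - I) cancels.
Near z = 2 + I we can therefore write f(z) = g(z)/(z - 2 - I) with g analytic at 2 + I and g(2 + I) ≠ 0 (g is the numerator divided by the remaining denominator factors).

Hence z = 2 + I is a pole of order 1.

Final answer: 1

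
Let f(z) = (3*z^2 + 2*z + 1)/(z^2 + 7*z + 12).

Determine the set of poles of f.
The singularities of f are the zeros of the denominator. Factoring,
  z^2 + 7*z + 12 = (z + 4)*(z + 3)
so the candidates are z = -4, z = -3.

Check the numerator P(z) = 3*z^2 + 2*z + 1 at each one:
  P(-4) = 41 ≠ 0, so z = -4 is a (simple) pole.
  P(-3) = 22 ≠ 0, so z = -3 is a (simple) pole.

Poles of f: {-4, -3}

Final answer: {-4, -3}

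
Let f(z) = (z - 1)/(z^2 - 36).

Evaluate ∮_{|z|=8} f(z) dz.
2*I*pi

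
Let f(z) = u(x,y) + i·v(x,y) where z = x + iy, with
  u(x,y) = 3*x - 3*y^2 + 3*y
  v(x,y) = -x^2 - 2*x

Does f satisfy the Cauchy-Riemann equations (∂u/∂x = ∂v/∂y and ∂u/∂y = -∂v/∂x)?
∂u/∂x = 3
∂v/∂y = 0
∂u/∂y = 3 - 6*y
∂v/∂x = -2*x - 2
∂u/∂x ≠ ∂v/∂y and ∂u/∂y ≠ -∂v/∂x; the Cauchy-Riemann equations are not satisfied, so f is not analytic.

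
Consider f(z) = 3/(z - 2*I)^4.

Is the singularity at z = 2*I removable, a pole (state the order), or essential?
Write f(z) = g(z)/(z - 2*I)^4 with g(z) = 3.
g is entire and g(2*I) = 3 ≠ 0, so no factor of (z - 2*I) cancels: the Laurent expansion of f about z = 2*I starts at the power -4, i.e. lim_{z→z₀} (z - z₀)^4 f(z) = 3 is finite and nonzero.
So z = 2*I is a pole of order 4.

Final answer: pole of order 4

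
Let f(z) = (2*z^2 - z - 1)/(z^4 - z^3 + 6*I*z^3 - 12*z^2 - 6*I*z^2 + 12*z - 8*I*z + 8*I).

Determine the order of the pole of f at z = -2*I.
Factor the denominator:
  z^4 - z^3 + 6*I*z^3 - 12*z^2 - 6*I*z^2 + 12*z - 8*I*z + 8*I = (z + 2*I)^3*(z - 1)

The numerator P(z) = 2*z^2 - z - 1 has P(-2*I) = -9 + 2*I ≠ 0, so no factor of (z + 2*I) cancels.
Near z = -2*I we can therefore write f(z) = g(z)/(z + 2*I)^3 with g analytic at -2*I and g(-2*I) ≠ 0 (g is the numerator divided by the remaining denominator factors).

Hence z = -2*I is a pole of order 3.

Final answer: 3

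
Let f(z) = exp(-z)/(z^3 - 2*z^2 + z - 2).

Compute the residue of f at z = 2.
exp(-2)/5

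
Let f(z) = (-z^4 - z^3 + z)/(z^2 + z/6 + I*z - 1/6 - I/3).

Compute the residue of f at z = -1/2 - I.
Write f(z) = P(z)/Q(z) with P(z) = -z^4 - z^3 + z and Q(z) = z^2 + z/6 + I*z - 1/6 - I/3.
The denominator factors as Q(z) = (z + 1/2 + I)*(z - 1/3), so z = -1/2 - I is a simple zero of Q and P is analytic there; z = -1/2 - I is therefore a simple pole and
  Res(f, z₀) = P(z₀)/Q'(z₀).

Q'(z) = 2*z + 1/6 + I, so Q'(-1/2 - I) = -5/6 - I.
P(-1/2 - I) = -23/16 + I/4.

Res(f, -1/2 - I) = (-23/16 + I/4)/(-5/6 - I) = 273/488 - 237*I/244

Final answer: 273/488 - 237*I/244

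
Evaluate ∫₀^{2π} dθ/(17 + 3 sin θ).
Call the integral J. The integrand is 2π-periodic and we integrate over a full period, so shifting θ does not change the value (θ → θ + π/2 turns sin θ into cos θ). Hence
  J = ∫₀^{2π} dθ/(17 + 3 cos θ).
Put z = e^{iθ}: then cos θ = (z + 1/z)/2, dθ = dz/(iz), and z runs once counterclockwise around |z| = 1:
  J = ∮_{|z|=1} 1/(17 + 3*(z + 1/z)/2) · dz/(iz) = (2/i) ∮_{|z|=1} dz/(3*z^2 + 34*z + 3).
The roots of 3*z^2 + 34*z + 3 are z = (-17 ± sqrt(17^2 - 3^2))/3, with sqrt(280) = 2*sqrt(70); their product is 1, so only z₊ = -17/3 + 2*sqrt(70)/3 lies inside the unit circle (z₋ = -17/3 - 2*sqrt(70)/3 lies outside).
z₊ is a simple zero of q(z) = 3*z^2 + 34*z + 3, so Res(1/q, z₊) = 1/q'(z₊) with q'(z) = 6*z + 34; and q'(z₊) = 3*(z₊ - z₋) = 4*sqrt(70).
Therefore J = (2/i) · 2πi · 1/(4*sqrt(70)) = 2*pi/(2*sqrt(70)) = sqrt(70)*pi/70

Final answer: sqrt(70)*pi/70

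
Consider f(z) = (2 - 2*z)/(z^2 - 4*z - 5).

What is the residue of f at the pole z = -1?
Write f(z) = P(z)/Q(z) with P(z) = 2 - 2*z and Q(z) = z^2 - 4*z - 5.
The denominator factors as Q(z) = (z + 1)*(z - 5), so z = -1 is a simple zero of Q and P is analytic there; z = -1 is therefore a simple pole and
  Res(f, z₀) = P(z₀)/Q'(z₀).

Q'(z) = 2*z - 4, so Q'(-1) = -6.
P(-1) = 4.

Res(f, -1) = (4)/(-6) = -2/3

Final answer: -2/3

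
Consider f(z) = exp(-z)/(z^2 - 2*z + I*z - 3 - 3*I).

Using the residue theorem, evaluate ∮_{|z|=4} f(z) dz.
By the residue theorem, ∮_C f(z) dz = 2πi · (sum of the residues of f at the poles inside |z| = 4).

The denominator factors as (z - 3)*(z + 1 + I), so the singularities of f are simple poles at z = 3, z = -1 - I.
  |3|² = 9 < 16 = 4², so this pole is inside the contour.
  |-1 - I|² = 2 < 16 = 4², so this pole is inside the contour.

With P(z) = exp(-z) and Q(z) = z^2 - 2*z + I*z - 3 - 3*I, each pole is simple, so Res(f, z₀) = P(z₀)/Q'(z₀) with Q'(z) = 2*z - 2 + I.
  Res(f, 3) = P(3)/Q'(3) = (exp(-3))/(4 + I) = (4/17 - I/17)*exp(-3)
  Res(f, -1 - I) = P(-1 - I)/Q'(-1 - I) = (exp(1 + I))/(-4 - I) = (-4/17 + I/17)*exp(1 + I)

Sum of residues inside C: (-4/17 + I/17)*exp(1 + I) + (4/17 - I/17)*exp(-3)
∮_C f(z) dz = 2πi · ((-4/17 + I/17)*exp(1 + I) + (4/17 - I/17)*exp(-3)) = pi*(-2/17 - 8*I/17)*exp(1 + I) + pi*(2/17 + 8*I/17)*exp(-3)

Final answer: pi*(-2/17 - 8*I/17)*exp(1 + I) + pi*(2/17 + 8*I/17)*exp(-3)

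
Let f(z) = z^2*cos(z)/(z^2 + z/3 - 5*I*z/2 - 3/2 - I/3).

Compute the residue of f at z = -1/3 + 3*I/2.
Write f(z) = P(z)/Q(z) with P(z) = z^2*cos(z) and Q(z) = z^2 + z/3 - 5*I*z/2 - 3/2 - I/3.
The denominator factors as Q(z) = (z - I)*(z + 1/3 - 3*I/2), so z = -1/3 + 3*I/2 is a simple zero of Q and P is analytic there; z = -1/3 + 3*I/2 is therefore a simple pole and
  Res(f, z₀) = P(z₀)/Q'(z₀).

Q'(z) = 2*z + 1/3 - 5*I/2, so Q'(-1/3 + 3*I/2) = -1/3 + I/2.
P(-1/3 + 3*I/2) = (-77/36 - I)*cos(1/3 - 3*I/2).

Res(f, -1/3 + 3*I/2) = ((-77/36 - I)*cos(1/3 - 3*I/2))/(-1/3 + I/2) = (23/39 + 101*I/26)*cos(1/3 - 3*I/2)

Final answer: (23/39 + 101*I/26)*cos(1/3 - 3*I/2)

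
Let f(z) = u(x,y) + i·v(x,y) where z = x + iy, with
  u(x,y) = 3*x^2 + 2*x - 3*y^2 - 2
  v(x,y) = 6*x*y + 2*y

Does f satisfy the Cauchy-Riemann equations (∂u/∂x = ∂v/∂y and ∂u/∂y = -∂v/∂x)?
∂u/∂x = 6*x + 2
∂v/∂y = 6*x + 2
∂u/∂y = -6*y
∂v/∂x = 6*y
∂u/∂x = ∂v/∂y and ∂u/∂y = -∂v/∂x hold identically; f is analytic.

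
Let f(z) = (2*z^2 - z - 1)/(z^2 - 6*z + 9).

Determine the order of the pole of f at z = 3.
Factor the denominator:
  z^2 - 6*z + 9 = (z - 3)^2

The numerator P(z) = 2*z^2 - z - 1 has P(3) = 14 ≠ 0, so no factor of (z - 3) cancels.
Near z = 3 we can therefore write f(z) = g(z)/(z - 3)^2 with g analytic at 3 and g(3) ≠ 0 (g is just the numerator).

Hence z = 3 is a pole of order 2.

Final answer: 2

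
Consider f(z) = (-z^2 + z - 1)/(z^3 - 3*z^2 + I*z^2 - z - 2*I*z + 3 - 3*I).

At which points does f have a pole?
The singularities of f are the zeros of the denominator. Factoring,
  z^3 - 3*z^2 + I*z^2 - z - 2*I*z + 3 - 3*I = (z - 1 + I)*(z - 3)*(z + 1)
so the candidates are z = 1 - I, z = 3, z = -1.

Check the numerator P(z) = -z^2 + z - 1 at each one:
  P(1 - I) = I ≠ 0, so z = 1 - I is a (simple) pole.
  P(3) = -7 ≠ 0, so z = 3 is a (simple) pole.
  P(-1) = -3 ≠ 0, so z = -1 is a (simple) pole.

Poles of f: {-1, 1 - I, 3}

Final answer: {-1, 1 - I, 3}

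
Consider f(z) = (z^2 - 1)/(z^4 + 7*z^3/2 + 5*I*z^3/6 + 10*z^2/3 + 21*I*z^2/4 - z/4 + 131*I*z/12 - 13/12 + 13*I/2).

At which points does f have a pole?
The singularities of f are the zeros of the denominator. Factoring,
  z^4 + 7*z^3/2 + 5*I*z^3/6 + 10*z^2/3 + 21*I*z^2/4 - z/4 + 131*I*z/12 - 13/12 + 13*I/2 = (z + 3/2 - I)*(z + 2 + I/3)*(z - 1 + 3*I/2)*(z + 1)
so the candidates are z = -3/2 + I, z = -2 - I/3, z = 1 - 3*I/2, z = -1.

Check the numerator P(z) = z^2 - 1 at each one:
  P(-3/2 + I) = 1/4 - 3*I ≠ 0, so z = -3/2 + I is a (simple) pole.
  P(-2 - I/3) = 26/9 + 4*I/3 ≠ 0, so z = -2 - I/3 is a (simple) pole.
  P(1 - 3*I/2) = -9/4 - 3*I ≠ 0, so z = 1 - 3*I/2 is a (simple) pole.
  P(-1) = 0, so the factor (z + 1) cancels and z = -1 is only a removable singularity, not a pole.

Poles of f: {-2 - I/3, -3/2 + I, 1 - 3*I/2}

Final answer: {-2 - I/3, -3/2 + I, 1 - 3*I/2}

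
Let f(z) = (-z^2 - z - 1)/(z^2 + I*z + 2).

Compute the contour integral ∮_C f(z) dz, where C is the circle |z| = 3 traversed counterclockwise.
pi*(-2 - 2*I)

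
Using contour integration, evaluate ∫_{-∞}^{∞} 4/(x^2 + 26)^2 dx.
Let f(z) = 4/(z^2 + 26)^2. The denominator has no real zeros and deg Q - deg P = 4 ≥ 2, so the integral of f over the upper semicircle |z| = R tends to 0 as R → ∞. Closing the contour in the upper half-plane,
  ∫_{-∞}^{∞} f(x) dx = 2πi · Σ Res(f, z_k)  over the poles with Im z_k > 0.

Zeros of the denominator: z^2 + 26 = 0 gives z = ±sqrt(26)*I.
Upper half-plane: z = sqrt(26)*I (a pole of order 2).

Write f(z) = g(z)/(z - sqrt(26)*I)^2 with g(z) = 4/(z + sqrt(26)*I)^2. For a double pole, Res(f, z₀) = g'(z₀):
  g'(z) = -8/(z + sqrt(26)*I)^3
  Res(f, sqrt(26)*I) = g'(sqrt(26)*I) = -sqrt(26)*I/676

∫_{-∞}^{∞} f(x) dx = 2πi · (-sqrt(26)*I/676) = sqrt(26)*pi/338

Final answer: sqrt(26)*pi/338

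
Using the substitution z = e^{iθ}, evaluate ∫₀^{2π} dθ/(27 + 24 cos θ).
Let J = ∫₀^{2π} dθ/(27 + 24 cos θ).
Put z = e^{iθ}: then cos θ = (z + 1/z)/2, dθ = dz/(iz), and z runs once counterclockwise around |z| = 1:
  J = ∮_{|z|=1} 1/(27 + 24*(z + 1/z)/2) · dz/(iz) = (2/i) ∮_{|z|=1} dz/(24*z^2 + 54*z + 24).
The roots of 24*z^2 + 54*z + 24 are z = (-27 ± sqrt(27^2 - 24^2))/24, with sqrt(153) = 3*sqrt(17); their product is 1, so only z₊ = -9/8 + sqrt(17)/8 lies inside the unit circle (z₋ = -9/8 - sqrt(17)/8 lies outside).
z₊ is a simple zero of q(z) = 24*z^2 + 54*z + 24, so Res(1/q, z₊) = 1/q'(z₊) with q'(z) = 48*z + 54; and q'(z₊) = 24*(z₊ - z₋) = 6*sqrt(17).
Therefore J = (2/i) · 2πi · 1/(6*sqrt(17)) = 2*pi/(3*sqrt(17)) = 2*sqrt(17)*pi/51

Final answer: 2*sqrt(17)*pi/51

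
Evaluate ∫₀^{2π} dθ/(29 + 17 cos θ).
Let J = ∫₀^{2π} dθ/(29 + 17 cos θ).
Put z = e^{iθ}: then cos θ = (z + 1/z)/2, dθ = dz/(iz), and z runs once counterclockwise around |z| = 1:
  J = ∮_{|z|=1} 1/(29 + 17*(z + 1/z)/2) · dz/(iz) = (2/i) ∮_{|z|=1} dz/(17*z^2 + 58*z + 17).
The roots of 17*z^2 + 58*z + 17 are z = (-29 ± sqrt(29^2 - 17^2))/17, with sqrt(552) = 2*sqrt(138); their product is 1, so only z₊ = -29/17 + 2*sqrt(138)/17 lies inside the unit circle (z₋ = -29/17 - 2*sqrt(138)/17 lies outside).
z₊ is a simple zero of q(z) = 17*z^2 + 58*z + 17, so Res(1/q, z₊) = 1/q'(z₊) with q'(z) = 34*z + 58; and q'(z₊) = 17*(z₊ - z₋) = 4*sqrt(138).
Therefore J = (2/i) · 2πi · 1/(4*sqrt(138)) = 2*pi/(2*sqrt(138)) = sqrt(138)*pi/138

Final answer: sqrt(138)*pi/138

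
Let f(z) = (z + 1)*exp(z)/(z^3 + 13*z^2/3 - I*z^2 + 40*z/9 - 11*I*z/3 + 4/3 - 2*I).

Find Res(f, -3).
Write f(z) = P(z)/Q(z) with P(z) = (z + 1)*exp(z) and Q(z) = z^3 + 13*z^2/3 - I*z^2 + 40*z/9 - 11*I*z/3 + 4/3 - 2*I.
The denominator factors as Q(z) = (z + 3)*(z + 2/3 - I)*(z + 2/3), so z = -3 is a simple zero of Q and P is analytic there; z = -3 is therefore a simple pole and
  Res(f, z₀) = P(z₀)/Q'(z₀).

Q'(z) = 3*z^2 + 26*z/3 - 2*I*z + 40/9 - 11*I/3, so Q'(-3) = 49/9 + 7*I/3.
P(-3) = -2*exp(-3).

Res(f, -3) = (-2*exp(-3))/(49/9 + 7*I/3) = (-9/29 + 27*I/203)*exp(-3)

Final answer: (-9/29 + 27*I/203)*exp(-3)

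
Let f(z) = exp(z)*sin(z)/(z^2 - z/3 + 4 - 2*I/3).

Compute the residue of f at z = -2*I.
Write f(z) = P(z)/Q(z) with P(z) = exp(z)*sin(z) and Q(z) = z^2 - z/3 + 4 - 2*I/3.
The denominator factors as Q(z) = (z + 2*I)*(z - 1/3 - 2*I), so z = -2*I is a simple zero of Q and P is analytic there; z = -2*I is therefore a simple pole and
  Res(f, z₀) = P(z₀)/Q'(z₀).

Q'(z) = 2*z - 1/3, so Q'(-2*I) = -1/3 - 4*I.
P(-2*I) = -I*exp(-2*I)*sinh(2).

Res(f, -2*I) = (-I*exp(-2*I)*sinh(2))/(-1/3 - 4*I) = (36/145 + 3*I/145)*exp(-2*I)*sinh(2)

Final answer: (36/145 + 3*I/145)*exp(-2*I)*sinh(2)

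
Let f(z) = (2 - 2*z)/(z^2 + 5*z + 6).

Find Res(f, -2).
Write f(z) = P(z)/Q(z) with P(z) = 2 - 2*z and Q(z) = z^2 + 5*z + 6.
The denominator factors as Q(z) = (z + 3)*(z + 2), so z = -2 is a simple zero of Q and P is analytic there; z = -2 is therefore a simple pole and
  Res(f, z₀) = P(z₀)/Q'(z₀).

Q'(z) = 2*z + 5, so Q'(-2) = 1.
P(-2) = 6.

Res(f, -2) = (6)/(1) = 6

Final answer: 6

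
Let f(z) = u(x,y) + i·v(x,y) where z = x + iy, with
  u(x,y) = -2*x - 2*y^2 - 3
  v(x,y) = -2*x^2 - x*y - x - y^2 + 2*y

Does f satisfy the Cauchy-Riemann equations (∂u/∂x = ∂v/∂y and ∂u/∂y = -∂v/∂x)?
∂u/∂x = -2
∂v/∂y = -x - 2*y + 2
∂u/∂y = -4*y
∂v/∂x = -4*x - y - 1
∂u/∂x ≠ ∂v/∂y and ∂u/∂y ≠ -∂v/∂x; the Cauchy-Riemann equations are not satisfied, so f is not analytic.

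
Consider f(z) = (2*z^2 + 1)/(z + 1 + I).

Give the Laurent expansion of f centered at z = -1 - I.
Put w = z - (-1 - I), i.e. z = w - 1 - I. The denominator is w, so it suffices to rewrite the numerator in powers of w.

P(z) = 2*z^2 + 1
P(w - 1 - I) = 1 + 4*I + (-4 - 4*I)*w + 2*w^2

Dividing each term by w:
  f = (1 + 4*I)/w - 4 - 4*I + 2*w

Substituting back w = z + 1 + I:
  f(z) = (1 + 4*I)/(z + 1 + I) - 4 - 4*I + 2*(z + 1 + I)

The series is finite because the numerator is a polynomial; the negative powers form the principal part, and the coefficient of 1/(z + 1 + I) gives Res(f, -1 - I) = 1 + 4*I.

Final answer: (1 + 4*I)/(z + 1 + I) - 4 - 4*I + 2*(z + 1 + I)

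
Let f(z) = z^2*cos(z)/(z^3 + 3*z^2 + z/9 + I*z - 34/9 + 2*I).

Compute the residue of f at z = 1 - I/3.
(397/3485 - 129*I/3485)*cos(1 - I/3)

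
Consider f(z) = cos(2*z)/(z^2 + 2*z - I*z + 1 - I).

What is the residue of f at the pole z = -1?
Write f(z) = P(z)/Q(z) with P(z) = cos(2*z) and Q(z) = z^2 + 2*z - I*z + 1 - I.
The denominator factors as Q(z) = (z + 1 - I)*(z + 1), so z = -1 is a simple zero of Q and P is analytic there; z = -1 is therefore a simple pole and
  Res(f, z₀) = P(z₀)/Q'(z₀).

Q'(z) = 2*z + 2 - I, so Q'(-1) = -I.
P(-1) = cos(2).

Res(f, -1) = (cos(2))/(-I) = I*cos(2)

Final answer: I*cos(2)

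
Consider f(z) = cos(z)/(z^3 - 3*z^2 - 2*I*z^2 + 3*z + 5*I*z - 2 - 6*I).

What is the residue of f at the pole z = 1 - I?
Write f(z) = P(z)/Q(z) with P(z) = cos(z) and Q(z) = z^3 - 3*z^2 - 2*I*z^2 + 3*z + 5*I*z - 2 - 6*I.
The denominator factors as Q(z) = (z - 1 + I)*(z - 2*I)*(z - 2 - I), so z = 1 - I is a simple zero of Q and P is analytic there; z = 1 - I is therefore a simple pole and
  Res(f, z₀) = P(z₀)/Q'(z₀).

Q'(z) = 3*z^2 - 6*z - 4*I*z + 3 + 5*I, so Q'(1 - I) = -7 + I.
P(1 - I) = cos(1 - I).

Res(f, 1 - I) = (cos(1 - I))/(-7 + I) = (-7/50 - I/50)*cos(1 - I)

Final answer: (-7/50 - I/50)*cos(1 - I)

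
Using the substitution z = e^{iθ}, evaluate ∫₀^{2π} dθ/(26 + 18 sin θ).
Call the integral J. The integrand is 2π-periodic and we integrate over a full period, so shifting θ does not change the value (θ → θ + π/2 turns sin θ into cos θ). Hence
  J = ∫₀^{2π} dθ/(26 + 18 cos θ).
Put z = e^{iθ}: then cos θ = (z + 1/z)/2, dθ = dz/(iz), and z runs once counterclockwise around |z| = 1:
  J = ∮_{|z|=1} 1/(26 + 18*(z + 1/z)/2) · dz/(iz) = (2/i) ∮_{|z|=1} dz/(18*z^2 + 52*z + 18).
The roots of 18*z^2 + 52*z + 18 are z = (-26 ± sqrt(26^2 - 18^2))/18, with sqrt(352) = 4*sqrt(22); their product is 1, so only z₊ = -13/9 + 2*sqrt(22)/9 lies inside the unit circle (z₋ = -13/9 - 2*sqrt(22)/9 lies outside).
z₊ is a simple zero of q(z) = 18*z^2 + 52*z + 18, so Res(1/q, z₊) = 1/q'(z₊) with q'(z) = 36*z + 52; and q'(z₊) = 18*(z₊ - z₋) = 8*sqrt(22).
Therefore J = (2/i) · 2πi · 1/(8*sqrt(22)) = 2*pi/(4*sqrt(22)) = sqrt(22)*pi/44

Final answer: sqrt(22)*pi/44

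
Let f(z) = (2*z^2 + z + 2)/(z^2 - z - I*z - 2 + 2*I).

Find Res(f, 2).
Write f(z) = P(z)/Q(z) with P(z) = 2*z^2 + z + 2 and Q(z) = z^2 - z - I*z - 2 + 2*I.
The denominator factors as Q(z) = (z - 2)*(z + 1 - I), so z = 2 is a simple zero of Q and P is analytic there; z = 2 is therefore a simple pole and
  Res(f, z₀) = P(z₀)/Q'(z₀).

Q'(z) = 2*z - 1 - I, so Q'(2) = 3 - I.
P(2) = 12.

Res(f, 2) = (12)/(3 - I) = 18/5 + 6*I/5

Final answer: 18/5 + 6*I/5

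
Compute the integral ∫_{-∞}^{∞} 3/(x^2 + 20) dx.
3*sqrt(5)*pi/10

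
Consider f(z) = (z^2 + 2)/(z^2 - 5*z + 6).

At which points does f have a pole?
The singularities of f are the zeros of the denominator. Factoring,
  z^2 - 5*z + 6 = (z - 3)*(z - 2)
so the candidates are z = 3, z = 2.

Check the numerator P(z) = z^2 + 2 at each one:
  P(3) = 11 ≠ 0, so z = 3 is a (simple) pole.
  P(2) = 6 ≠ 0, so z = 2 is a (simple) pole.

Poles of f: {2, 3}

Final answer: {2, 3}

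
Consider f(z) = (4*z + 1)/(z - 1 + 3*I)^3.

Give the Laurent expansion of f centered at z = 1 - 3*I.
Put w = z - (1 - 3*I), i.e. z = w + 1 - 3*I. The denominator is w^3, so it suffices to rewrite the numerator in powers of w.

P(z) = 4*z + 1
P(w + 1 - 3*I) = 5 - 12*I + 4*w

Dividing each term by w^3:
  f = (5 - 12*I)/w^3 + 4/w^2

Substituting back w = z - 1 + 3*I:
  f(z) = (5 - 12*I)/(z - 1 + 3*I)^3 + 4/(z - 1 + 3*I)^2

The series is finite because the numerator is a polynomial; the negative powers form the principal part.

Final answer: (5 - 12*I)/(z - 1 + 3*I)^3 + 4/(z - 1 + 3*I)^2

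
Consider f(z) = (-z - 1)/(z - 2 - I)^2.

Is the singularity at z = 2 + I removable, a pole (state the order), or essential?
pole of order 2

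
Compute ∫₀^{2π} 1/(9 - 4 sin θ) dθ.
Call the integral J. The integrand is 2π-periodic and we integrate over a full period, so shifting θ does not change the value (θ → θ + π/2 turns sin θ into cos θ; θ → θ + π flips the sign of the trig term). Hence
  J = ∫₀^{2π} dθ/(9 + 4 cos θ).
Put z = e^{iθ}: then cos θ = (z + 1/z)/2, dθ = dz/(iz), and z runs once counterclockwise around |z| = 1:
  J = ∮_{|z|=1} 1/(9 + 4*(z + 1/z)/2) · dz/(iz) = (2/i) ∮_{|z|=1} dz/(4*z^2 + 18*z + 4).
The roots of 4*z^2 + 18*z + 4 are z = (-9 ± sqrt(9^2 - 4^2))/4, with sqrt(65) = sqrt(65); their product is 1, so only z₊ = -9/4 + sqrt(65)/4 lies inside the unit circle (z₋ = -9/4 - sqrt(65)/4 lies outside).
z₊ is a simple zero of q(z) = 4*z^2 + 18*z + 4, so Res(1/q, z₊) = 1/q'(z₊) with q'(z) = 8*z + 18; and q'(z₊) = 4*(z₊ - z₋) = 2*sqrt(65).
Therefore J = (2/i) · 2πi · 1/(2*sqrt(65)) = 2*pi/(sqrt(65)) = 2*sqrt(65)*pi/65

Final answer: 2*sqrt(65)*pi/65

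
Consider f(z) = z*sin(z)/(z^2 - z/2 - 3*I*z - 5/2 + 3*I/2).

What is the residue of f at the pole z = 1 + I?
Write f(z) = P(z)/Q(z) with P(z) = z*sin(z) and Q(z) = z^2 - z/2 - 3*I*z - 5/2 + 3*I/2.
The denominator factors as Q(z) = (z - 1 - I)*(z + 1/2 - 2*I), so z = 1 + I is a simple zero of Q and P is analytic there; z = 1 + I is therefore a simple pole and
  Res(f, z₀) = P(z₀)/Q'(z₀).

Q'(z) = 2*z - 1/2 - 3*I, so Q'(1 + I) = 3/2 - I.
P(1 + I) = (1 + I)*sin(1 + I).

Res(f, 1 + I) = ((1 + I)*sin(1 + I))/(3/2 - I) = (2/13 + 10*I/13)*sin(1 + I)

Final answer: (2/13 + 10*I/13)*sin(1 + I)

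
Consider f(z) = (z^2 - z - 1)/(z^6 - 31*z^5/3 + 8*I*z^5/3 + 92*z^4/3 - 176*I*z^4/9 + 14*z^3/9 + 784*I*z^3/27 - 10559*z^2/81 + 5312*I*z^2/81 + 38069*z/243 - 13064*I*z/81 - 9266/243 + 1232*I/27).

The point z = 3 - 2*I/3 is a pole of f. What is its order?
Factor the denominator:
  z^6 - 31*z^5/3 + 8*I*z^5/3 + 92*z^4/3 - 176*I*z^4/9 + 14*z^3/9 + 784*I*z^3/27 - 10559*z^2/81 + 5312*I*z^2/81 + 38069*z/243 - 13064*I*z/81 - 9266/243 + 1232*I/27 = (z - 3 + 2*I/3)^4*(z - 1/3)*(z + 2)

The numerator P(z) = z^2 - z - 1 has P(3 - 2*I/3) = 41/9 - 10*I/3 ≠ 0, so no factor of (z - 3 + 2*I/3) cancels.
Near z = 3 - 2*I/3 we can therefore write f(z) = g(z)/(z - 3 + 2*I/3)^4 with g analytic at 3 - 2*I/3 and g(3 - 2*I/3) ≠ 0 (g is the numerator divided by the remaining denominator factors).

Hence z = 3 - 2*I/3 is a pole of order 4.

Final answer: 4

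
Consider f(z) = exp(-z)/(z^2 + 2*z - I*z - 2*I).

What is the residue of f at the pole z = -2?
Write f(z) = P(z)/Q(z) with P(z) = exp(-z) and Q(z) = z^2 + 2*z - I*z - 2*I.
The denominator factors as Q(z) = (z - I)*(z + 2), so z = -2 is a simple zero of Q and P is analytic there; z = -2 is therefore a simple pole and
  Res(f, z₀) = P(z₀)/Q'(z₀).

Q'(z) = 2*z + 2 - I, so Q'(-2) = -2 - I.
P(-2) = exp(2).

Res(f, -2) = (exp(2))/(-2 - I) = (-2/5 + I/5)*exp(2)

Final answer: (-2/5 + I/5)*exp(2)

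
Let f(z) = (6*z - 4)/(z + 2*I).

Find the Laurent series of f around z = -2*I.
(-4 - 12*I)/(z + 2*I) + 6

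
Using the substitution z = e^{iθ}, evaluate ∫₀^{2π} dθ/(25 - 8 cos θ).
Call the integral J. The integrand is 2π-periodic and we integrate over a full period, so shifting θ does not change the value (θ → θ + π flips the sign of the trig term). Hence
  J = ∫₀^{2π} dθ/(25 + 8 cos θ).
Put z = e^{iθ}: then cos θ = (z + 1/z)/2, dθ = dz/(iz), and z runs once counterclockwise around |z| = 1:
  J = ∮_{|z|=1} 1/(25 + 8*(z + 1/z)/2) · dz/(iz) = (2/i) ∮_{|z|=1} dz/(8*z^2 + 50*z + 8).
The roots of 8*z^2 + 50*z + 8 are z = (-25 ± sqrt(25^2 - 8^2))/8, with sqrt(561) = sqrt(561); their product is 1, so only z₊ = -25/8 + sqrt(561)/8 lies inside the unit circle (z₋ = -25/8 - sqrt(561)/8 lies outside).
z₊ is a simple zero of q(z) = 8*z^2 + 50*z + 8, so Res(1/q, z₊) = 1/q'(z₊) with q'(z) = 16*z + 50; and q'(z₊) = 8*(z₊ - z₋) = 2*sqrt(561).
Therefore J = (2/i) · 2πi · 1/(2*sqrt(561)) = 2*pi/(sqrt(561)) = 2*sqrt(561)*pi/561

Final answer: 2*sqrt(561)*pi/561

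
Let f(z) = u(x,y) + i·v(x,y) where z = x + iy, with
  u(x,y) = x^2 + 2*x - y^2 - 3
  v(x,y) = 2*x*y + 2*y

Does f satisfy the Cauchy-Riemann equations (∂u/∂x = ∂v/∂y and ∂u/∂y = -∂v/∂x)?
∂u/∂x = 2*x + 2
∂v/∂y = 2*x + 2
∂u/∂y = -2*y
∂v/∂x = 2*y
∂u/∂x = ∂v/∂y and ∂u/∂y = -∂v/∂x hold identically; f is analytic.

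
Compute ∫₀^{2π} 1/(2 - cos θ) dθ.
Call the integral J. The integrand is 2π-periodic and we integrate over a full period, so shifting θ does not change the value (θ → θ + π flips the sign of the trig term). Hence
  J = ∫₀^{2π} dθ/(2 + cos θ).
Put z = e^{iθ}: then cos θ = (z + 1/z)/2, dθ = dz/(iz), and z runs once counterclockwise around |z| = 1:
  J = ∮_{|z|=1} 1/(2 + (z + 1/z)/2) · dz/(iz) = (2/i) ∮_{|z|=1} dz/(z^2 + 4*z + 1).
The roots of z^2 + 4*z + 1 are z = (-2 ± sqrt(2^2 - 1^2)), with sqrt(3) = sqrt(3); their product is 1, so only z₊ = -2 + sqrt(3) lies inside the unit circle (z₋ = -2 - sqrt(3) lies outside).
z₊ is a simple zero of q(z) = z^2 + 4*z + 1, so Res(1/q, z₊) = 1/q'(z₊) with q'(z) = 2*z + 4; and q'(z₊) = (z₊ - z₋) = 2*sqrt(3).
Therefore J = (2/i) · 2πi · 1/(2*sqrt(3)) = 2*pi/(sqrt(3)) = 2*sqrt(3)*pi/3

Final answer: 2*sqrt(3)*pi/3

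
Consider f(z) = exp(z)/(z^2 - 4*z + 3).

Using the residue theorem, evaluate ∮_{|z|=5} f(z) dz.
By the residue theorem, ∮_C f(z) dz = 2πi · (sum of the residues of f at the poles inside |z| = 5).

The denominator factors as (z - 3)*(z - 1), so the singularities of f are simple poles at z = 3, z = 1.
  |3|² = 9 < 25 = 5², so this pole is inside the contour.
  |1|² = 1 < 25 = 5², so this pole is inside the contour.

With P(z) = exp(z) and Q(z) = z^2 - 4*z + 3, each pole is simple, so Res(f, z₀) = P(z₀)/Q'(z₀) with Q'(z) = 2*z - 4.
  Res(f, 3) = P(3)/Q'(3) = (exp(3))/(2) = exp(3)/2
  Res(f, 1) = P(1)/Q'(1) = (exp(1))/(-2) = -exp(1)/2

Sum of residues inside C: -exp(1)/2 + exp(3)/2
∮_C f(z) dz = 2πi · (-exp(1)/2 + exp(3)/2) = -exp(1)*I*pi + I*pi*exp(3)

Final answer: -exp(1)*I*pi + I*pi*exp(3)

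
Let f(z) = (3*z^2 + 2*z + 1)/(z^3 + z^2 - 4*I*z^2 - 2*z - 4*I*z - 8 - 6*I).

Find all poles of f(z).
The singularities of f are the zeros of the denominator. Factoring,
  z^3 + z^2 - 4*I*z^2 - 2*z - 4*I*z - 8 - 6*I = (z + 1 + I)*(z - 1 - 2*I)*(z + 1 - 3*I)
so the candidates are z = -1 - I, z = 1 + 2*I, z = -1 + 3*I.

Check the numerator P(z) = 3*z^2 + 2*z + 1 at each one:
  P(-1 - I) = -1 + 4*I ≠ 0, so z = -1 - I is a (simple) pole.
  P(1 + 2*I) = -6 + 16*I ≠ 0, so z = 1 + 2*I is a (simple) pole.
  P(-1 + 3*I) = -25 - 12*I ≠ 0, so z = -1 + 3*I is a (simple) pole.

Poles of f: {-1 - I, -1 + 3*I, 1 + 2*I}

Final answer: {-1 - I, -1 + 3*I, 1 + 2*I}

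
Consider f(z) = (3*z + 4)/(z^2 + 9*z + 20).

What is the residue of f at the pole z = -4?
Write f(z) = P(z)/Q(z) with P(z) = 3*z + 4 and Q(z) = z^2 + 9*z + 20.
The denominator factors as Q(z) = (z + 5)*(z + 4), so z = -4 is a simple zero of Q and P is analytic there; z = -4 is therefore a simple pole and
  Res(f, z₀) = P(z₀)/Q'(z₀).

Q'(z) = 2*z + 9, so Q'(-4) = 1.
P(-4) = -8.

Res(f, -4) = (-8)/(1) = -8

Final answer: -8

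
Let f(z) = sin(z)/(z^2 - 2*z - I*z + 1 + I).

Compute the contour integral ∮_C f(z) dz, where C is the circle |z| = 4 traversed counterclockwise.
By the residue theorem, ∮_C f(z) dz = 2πi · (sum of the residues of f at the poles inside |z| = 4).

The denominator factors as (z - 1)*(z - 1 - I), so the singularities of f are simple poles at z = 1, z = 1 + I.
  |1|² = 1 < 16 = 4², so this pole is inside the contour.
  |1 + I|² = 2 < 16 = 4², so this pole is inside the contour.

With P(z) = sin(z) and Q(z) = z^2 - 2*z - I*z + 1 + I, each pole is simple, so Res(f, z₀) = P(z₀)/Q'(z₀) with Q'(z) = 2*z - 2 - I.
  Res(f, 1) = P(1)/Q'(1) = (sin(1))/(-I) = I*sin(1)
  Res(f, 1 + I) = P(1 + I)/Q'(1 + I) = (sin(1 + I))/(I) = -I*sin(1 + I)

Sum of residues inside C: -I*sin(1 + I) + I*sin(1)
∮_C f(z) dz = 2πi · (-I*sin(1 + I) + I*sin(1)) = -2*pi*sin(1) + 2*pi*sin(1 + I)

Final answer: -2*pi*sin(1) + 2*pi*sin(1 + I)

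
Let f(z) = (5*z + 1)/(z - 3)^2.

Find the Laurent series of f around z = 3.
Put w = z - (3), i.e. z = w + 3. The denominator is w^2, so it suffices to rewrite the numerator in powers of w.

P(z) = 5*z + 1
P(w + 3) = 16 + 5*w

Dividing each term by w^2:
  f = 16/w^2 + 5/w

Substituting back w = z - 3:
  f(z) = 16/(z - 3)^2 + 5/(z - 3)

The series is finite because the numerator is a polynomial; the negative powers form the principal part, and the coefficient of 1/(z - 3) gives Res(f, 3) = 5.

Final answer: 16/(z - 3)^2 + 5/(z - 3)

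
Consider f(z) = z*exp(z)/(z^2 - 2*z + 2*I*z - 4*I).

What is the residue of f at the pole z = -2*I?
(1/2 + I/2)*exp(-2*I)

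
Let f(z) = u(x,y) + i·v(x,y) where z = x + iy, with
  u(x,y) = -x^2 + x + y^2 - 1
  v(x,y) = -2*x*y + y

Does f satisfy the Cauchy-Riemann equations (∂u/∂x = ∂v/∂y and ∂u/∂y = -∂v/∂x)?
∂u/∂x = 1 - 2*x
∂v/∂y = 1 - 2*x
∂u/∂y = 2*y
∂v/∂x = -2*y
∂u/∂x = ∂v/∂y and ∂u/∂y = -∂v/∂x hold identically; f is analytic.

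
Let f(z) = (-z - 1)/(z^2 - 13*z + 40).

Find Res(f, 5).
Write f(z) = P(z)/Q(z) with P(z) = -z - 1 and Q(z) = z^2 - 13*z + 40.
The denominator factors as Q(z) = (z - 5)*(z - 8), so z = 5 is a simple zero of Q and P is analytic there; z = 5 is therefore a simple pole and
  Res(f, z₀) = P(z₀)/Q'(z₀).

Q'(z) = 2*z - 13, so Q'(5) = -3.
P(5) = -6.

Res(f, 5) = (-6)/(-3) = 2

Final answer: 2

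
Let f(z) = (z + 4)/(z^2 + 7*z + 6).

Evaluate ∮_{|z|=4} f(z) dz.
By the residue theorem, ∮_C f(z) dz = 2πi · (sum of the residues of f at the poles inside |z| = 4).

The denominator factors as (z + 1)*(z + 6), so the singularities of f are simple poles at z = -1, z = -6.
  |-1|² = 1 < 16 = 4², so this pole is inside the contour.
  |-6|² = 36 > 16 = 4², so this pole is outside the contour.

With P(z) = z + 4 and Q(z) = z^2 + 7*z + 6, each pole is simple, so Res(f, z₀) = P(z₀)/Q'(z₀) with Q'(z) = 2*z + 7.
  Res(f, -1) = P(-1)/Q'(-1) = (3)/(5) = 3/5

∮_C f(z) dz = 2πi · (3/5) = 6*I*pi/5

Final answer: 6*I*pi/5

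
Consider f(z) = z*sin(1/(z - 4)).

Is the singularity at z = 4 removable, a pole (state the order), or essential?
essential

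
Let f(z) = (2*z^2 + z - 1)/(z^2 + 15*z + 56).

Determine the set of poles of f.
The singularities of f are the zeros of the denominator. Factoring,
  z^2 + 15*z + 56 = (z + 7)*(z + 8)
so the candidates are z = -7, z = -8.

Check the numerator P(z) = 2*z^2 + z - 1 at each one:
  P(-7) = 90 ≠ 0, so z = -7 is a (simple) pole.
  P(-8) = 119 ≠ 0, so z = -8 is a (simple) pole.

Poles of f: {-8, -7}

Final answer: {-8, -7}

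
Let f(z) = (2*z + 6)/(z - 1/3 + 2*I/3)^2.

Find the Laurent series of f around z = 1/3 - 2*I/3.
Put w = z - (1/3 - 2*I/3), i.e. z = w + 1/3 - 2*I/3. The denominator is w^2, so it suffices to rewrite the numerator in powers of w.

P(z) = 2*z + 6
P(w + 1/3 - 2*I/3) = 20/3 - 4*I/3 + 2*w

Dividing each term by w^2:
  f = (20/3 - 4*I/3)/w^2 + 2/w

Substituting back w = z - 1/3 + 2*I/3:
  f(z) = (20/3 - 4*I/3)/(z - 1/3 + 2*I/3)^2 + 2/(z - 1/3 + 2*I/3)

The series is finite because the numerator is a polynomial; the negative powers form the principal part, and the coefficient of 1/(z - 1/3 + 2*I/3) gives Res(f, 1/3 - 2*I/3) = 2.

Final answer: (20/3 - 4*I/3)/(z - 1/3 + 2*I/3)^2 + 2/(z - 1/3 + 2*I/3)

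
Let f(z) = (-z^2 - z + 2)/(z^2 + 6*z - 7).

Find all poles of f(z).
{-7}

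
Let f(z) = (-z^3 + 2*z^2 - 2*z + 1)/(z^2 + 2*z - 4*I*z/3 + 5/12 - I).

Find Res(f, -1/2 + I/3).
Write f(z) = P(z)/Q(z) with P(z) = -z^3 + 2*z^2 - 2*z + 1 and Q(z) = z^2 + 2*z - 4*I*z/3 + 5/12 - I.
The denominator factors as Q(z) = (z + 3/2 - I)*(z + 1/2 - I/3), so z = -1/2 + I/3 is a simple zero of Q and P is analytic there; z = -1/2 + I/3 is therefore a simple pole and
  Res(f, z₀) = P(z₀)/Q'(z₀).

Q'(z) = 2*z + 2 - 4*I/3, so Q'(-1/2 + I/3) = 1 - 2*I/3.
P(-1/2 + I/3) = 161/72 - 167*I/108.

Res(f, -1/2 + I/3) = (161/72 - 167*I/108)/(1 - 2*I/3) = 2117/936 - I/26

Final answer: 2117/936 - I/26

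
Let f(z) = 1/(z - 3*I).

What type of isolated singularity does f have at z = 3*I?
Write f(z) = g(z)/(z - 3*I) with g(z) = 1.
g is entire and g(3*I) = 1 ≠ 0, so no factor of (z - 3*I) cancels: the Laurent expansion of f about z = 3*I starts at the power -1, i.e. lim_{z→z₀} (z - z₀) f(z) = 1 is finite and nonzero.
So z = 3*I is a pole of order 1.

Final answer: pole of order 1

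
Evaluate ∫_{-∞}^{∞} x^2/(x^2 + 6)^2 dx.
Let f(z) = z^2/(z^2 + 6)^2. The denominator has no real zeros and deg Q - deg P = 2 ≥ 2, so the integral of f over the upper semicircle |z| = R tends to 0 as R → ∞. Closing the contour in the upper half-plane,
  ∫_{-∞}^{∞} f(x) dx = 2πi · Σ Res(f, z_k)  over the poles with Im z_k > 0.

Zeros of the denominator: z^2 + 6 = 0 gives z = ±sqrt(6)*I.
Upper half-plane: z = sqrt(6)*I (a pole of order 2).

Write f(z) = g(z)/(z - sqrt(6)*I)^2 with g(z) = z^2/(z + sqrt(6)*I)^2. For a double pole, Res(f, z₀) = g'(z₀):
  g'(z) = 2*sqrt(6)*I*z/(z + sqrt(6)*I)^3
  Res(f, sqrt(6)*I) = g'(sqrt(6)*I) = -sqrt(6)*I/24

∫_{-∞}^{∞} f(x) dx = 2πi · (-sqrt(6)*I/24) = sqrt(6)*pi/12

Final answer: sqrt(6)*pi/12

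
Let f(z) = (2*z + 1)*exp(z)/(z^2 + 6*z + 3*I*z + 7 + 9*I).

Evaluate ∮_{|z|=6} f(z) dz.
By the residue theorem, ∮_C f(z) dz = 2πi · (sum of the residues of f at the poles inside |z| = 6).

The denominator factors as (z + 3 + I)*(z + 3 + 2*I), so the singularities of f are simple poles at z = -3 - I, z = -3 - 2*I.
  |-3 - I|² = 10 < 36 = 6², so this pole is inside the contour.
  |-3 - 2*I|² = 13 < 36 = 6², so this pole is inside the contour.

With P(z) = (2*z + 1)*exp(z) and Q(z) = z^2 + 6*z + 3*I*z + 7 + 9*I, each pole is simple, so Res(f, z₀) = P(z₀)/Q'(z₀) with Q'(z) = 2*z + 6 + 3*I.
  Res(f, -3 - I) = P(-3 - I)/Q'(-3 - I) = ((-5 - 2*I)*exp(-3 - I))/(I) = (-2 + 5*I)*exp(-3 - I)
  Res(f, -3 - 2*I) = P(-3 - 2*I)/Q'(-3 - 2*I) = ((-5 - 4*I)*exp(-3 - 2*I))/(-I) = (4 - 5*I)*exp(-3 - 2*I)

Sum of residues inside C: (4 - 5*I)*exp(-3 - 2*I) + (-2 + 5*I)*exp(-3 - I)
∮_C f(z) dz = 2πi · ((4 - 5*I)*exp(-3 - 2*I) + (-2 + 5*I)*exp(-3 - I)) = pi*(10 + 8*I)*exp(-3 - 2*I) + pi*(-10 - 4*I)*exp(-3 - I)

Final answer: pi*(10 + 8*I)*exp(-3 - 2*I) + pi*(-10 - 4*I)*exp(-3 - I)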